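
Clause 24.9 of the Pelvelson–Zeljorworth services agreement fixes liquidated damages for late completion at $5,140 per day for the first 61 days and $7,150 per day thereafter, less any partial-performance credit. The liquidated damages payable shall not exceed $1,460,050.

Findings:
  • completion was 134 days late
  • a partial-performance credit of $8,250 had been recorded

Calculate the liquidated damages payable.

First 61 days: 61 × $5,140 = $313,540
Remaining days: (134 − 61) × $7,150 = $521,950
Accrued per-day damages: $313,540 + $521,950 = $835,490
Less partial-performance credit: $835,490 − $8,250 = $827,240
Cap at $1,460,050: $827,240 is within the cap, no reduction.

$827,240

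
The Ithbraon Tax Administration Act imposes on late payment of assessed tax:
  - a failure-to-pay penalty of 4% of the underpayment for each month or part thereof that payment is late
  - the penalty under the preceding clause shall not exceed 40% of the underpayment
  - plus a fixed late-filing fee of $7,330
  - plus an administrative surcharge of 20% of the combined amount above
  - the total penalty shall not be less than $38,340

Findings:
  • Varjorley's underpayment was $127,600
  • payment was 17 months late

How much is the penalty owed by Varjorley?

$70,044

Accrued rate: 4% × 17 = 68%, capped at 40% → 40%
Failure-to-pay penalty: 40% of $127,600 = $51,040
Penalty before surcharge: $51,040 + $7,330 = $58,370
Administrative surcharge: 20% of $58,370 = $11,674
Total penalty: $58,370 + $11,674 = $70,044
Minimum $38,340: $70,044 meets the minimum, no increase.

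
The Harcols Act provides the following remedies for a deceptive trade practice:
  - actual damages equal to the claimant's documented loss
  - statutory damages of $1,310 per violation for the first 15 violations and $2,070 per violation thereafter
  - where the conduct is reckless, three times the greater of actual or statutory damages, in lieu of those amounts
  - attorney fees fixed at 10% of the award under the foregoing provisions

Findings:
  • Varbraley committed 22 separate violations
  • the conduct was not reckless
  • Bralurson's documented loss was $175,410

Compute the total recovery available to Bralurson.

$230,505

First 15 violations: 15 × $1,310 = $19,650
Remaining violations: (22 − 15) × $2,070 = $14,490
Statutory damages: $19,650 + $14,490 = $34,140
Conduct not reckless: the in-lieu enhancement does not apply.
Actual plus statutory damages: $175,410 + $34,140 = $209,550
Attorney fees: 10% of $209,550 = $20,955
Total recovery: $209,550 + $20,955 = $230,505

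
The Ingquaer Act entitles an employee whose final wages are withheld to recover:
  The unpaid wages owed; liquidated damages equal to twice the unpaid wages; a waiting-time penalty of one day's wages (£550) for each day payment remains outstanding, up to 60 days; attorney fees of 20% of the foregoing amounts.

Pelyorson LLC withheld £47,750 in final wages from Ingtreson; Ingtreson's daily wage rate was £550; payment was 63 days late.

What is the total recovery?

£211,500

Doubled: 2 × £47,750 = £95,500
Penalty days: min(63, 60) = 60
Waiting-time penalty: 60 × £550 = £33,000
Subtotal: £47,750 + £95,500 + £33,000 = £176,250
Attorney fees: 20% of £176,250 = £35,250
Total award: £176,250 + £35,250 = £211,500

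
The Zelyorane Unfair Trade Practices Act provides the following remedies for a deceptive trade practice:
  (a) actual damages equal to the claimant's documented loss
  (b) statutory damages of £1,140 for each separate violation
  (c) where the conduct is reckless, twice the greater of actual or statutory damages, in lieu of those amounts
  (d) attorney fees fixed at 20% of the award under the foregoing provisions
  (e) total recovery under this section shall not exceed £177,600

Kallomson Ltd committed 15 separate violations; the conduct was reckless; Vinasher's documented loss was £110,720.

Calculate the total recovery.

Statutory damages: 15 × £1,140 = £17,100
Greater of actual damages (£110,720) or statutory damages (£17,100): £110,720
Doubled: 2 × £110,720 = £221,440
Attorney fees: 20% of £221,440 = £44,288
Total before cap: £221,440 + £44,288 = £265,728
Cap at £177,600: £265,728 exceeds the cap → £177,600

£177,600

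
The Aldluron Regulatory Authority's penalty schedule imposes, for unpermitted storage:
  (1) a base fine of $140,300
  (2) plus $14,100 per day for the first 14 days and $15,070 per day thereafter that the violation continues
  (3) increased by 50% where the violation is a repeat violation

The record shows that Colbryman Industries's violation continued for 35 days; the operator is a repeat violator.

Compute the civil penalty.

First 14 days: 14 × $14,100 = $197,400
Remaining days: (35 − 14) × $15,070 = $316,470
Per-day component: $197,400 + $316,470 = $513,870
Base plus per-day: $140,300 + $513,870 = $654,170
Enhancement: 50% of $654,170 = $327,085
Enhanced fine: $654,170 + $327,085 = $981,255

$981,255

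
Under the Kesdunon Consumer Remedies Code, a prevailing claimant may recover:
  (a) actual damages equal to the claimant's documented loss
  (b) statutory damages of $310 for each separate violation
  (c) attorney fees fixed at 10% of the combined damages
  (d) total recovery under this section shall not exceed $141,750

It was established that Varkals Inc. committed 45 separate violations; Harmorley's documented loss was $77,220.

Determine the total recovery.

Statutory damages: 45 × $310 = $13,950
Combined damages: $77,220 + $13,950 = $91,170
Attorney fees: 10% of $91,170 = $9,117
Total before cap: $91,170 + $9,117 = $100,287
Cap at $141,750: $100,287 is within the cap, no reduction.

$100,287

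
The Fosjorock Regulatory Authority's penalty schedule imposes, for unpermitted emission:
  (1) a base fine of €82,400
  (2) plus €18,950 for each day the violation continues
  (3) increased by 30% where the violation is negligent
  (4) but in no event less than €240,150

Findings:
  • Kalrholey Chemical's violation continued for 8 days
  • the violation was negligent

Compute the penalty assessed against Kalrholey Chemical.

Per-day component: 8 × €18,950 = €151,600
Base plus per-day: €82,400 + €151,600 = €234,000
Enhancement: 30% of €234,000 = €70,200
Enhanced fine: €234,000 + €70,200 = €304,200
Minimum €240,150: €304,200 meets the minimum, no increase.

Civil penalty: €304,200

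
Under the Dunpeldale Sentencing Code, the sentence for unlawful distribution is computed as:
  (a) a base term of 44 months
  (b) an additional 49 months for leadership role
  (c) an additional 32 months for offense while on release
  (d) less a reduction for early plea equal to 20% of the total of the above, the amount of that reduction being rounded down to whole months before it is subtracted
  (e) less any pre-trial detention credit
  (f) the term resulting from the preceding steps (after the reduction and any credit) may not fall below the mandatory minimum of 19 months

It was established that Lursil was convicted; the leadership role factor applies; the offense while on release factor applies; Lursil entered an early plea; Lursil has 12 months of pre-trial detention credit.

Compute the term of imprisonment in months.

Leadership role enhancement: +49 months
Offense while on release enhancement: +32 months
Adjusted term: 44 months + 49 months + 32 months = 125 months
Early plea reduction: 20% of 125 months = 25 months (rounded down)
After reduction: 125 − 25 = 100 months
Less pre-trial detention credit: 100 months − 12 months = 88 months
Minimum 19 months: 88 months meets the minimum, no increase.

88 months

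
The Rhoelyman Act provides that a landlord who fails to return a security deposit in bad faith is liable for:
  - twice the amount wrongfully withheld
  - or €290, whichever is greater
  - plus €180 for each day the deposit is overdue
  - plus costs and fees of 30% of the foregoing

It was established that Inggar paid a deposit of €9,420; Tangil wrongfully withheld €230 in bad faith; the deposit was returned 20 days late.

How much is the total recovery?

€5,278

Doubled: 2 × €230 = €460
Minimum €290: €460 meets the minimum, no increase.
Late-return penalty: 20 × €180 = €3,600
Damages plus late penalty: €460 + €3,600 = €4,060
Costs and fees: 30% of €4,060 = €1,218
Total recovery: €4,060 + €1,218 = €5,278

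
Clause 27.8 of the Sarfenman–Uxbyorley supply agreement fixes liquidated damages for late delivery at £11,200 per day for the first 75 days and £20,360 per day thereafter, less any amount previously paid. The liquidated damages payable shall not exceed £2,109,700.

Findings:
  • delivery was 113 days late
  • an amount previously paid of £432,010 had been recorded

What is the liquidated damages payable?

£1,181,670

First 75 days: 75 × £11,200 = £840,000
Remaining days: (113 − 75) × £20,360 = £773,680
Accrued per-day damages: £840,000 + £773,680 = £1,613,680
Less amount previously paid: £1,613,680 − £432,010 = £1,181,670
Cap at £2,109,700: £1,181,670 is within the cap, no reduction.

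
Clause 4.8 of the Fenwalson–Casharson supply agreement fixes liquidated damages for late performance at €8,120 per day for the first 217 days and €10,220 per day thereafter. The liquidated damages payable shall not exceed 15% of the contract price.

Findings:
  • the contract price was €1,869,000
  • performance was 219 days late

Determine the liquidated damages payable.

€280,350

First 217 days: 217 × €8,120 = €1,762,040
Remaining days: (219 − 217) × €10,220 = €20,440
Accrued per-day damages: €1,762,040 + €20,440 = €1,782,480
Cap: 15% of €1,869,000 = €280,350
Cap at €280,350: €1,782,480 exceeds the cap → €280,350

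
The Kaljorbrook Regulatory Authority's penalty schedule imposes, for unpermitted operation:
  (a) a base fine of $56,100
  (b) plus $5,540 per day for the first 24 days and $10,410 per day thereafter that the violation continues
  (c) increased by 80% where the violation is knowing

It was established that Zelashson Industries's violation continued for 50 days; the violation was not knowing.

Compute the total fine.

First 24 days: 24 × $5,540 = $132,960
Remaining days: (50 − 24) × $10,410 = $270,660
Per-day component: $132,960 + $270,660 = $403,620
Base plus per-day: $56,100 + $403,620 = $459,720
The violation was not knowing: no 80% increase.

$459,720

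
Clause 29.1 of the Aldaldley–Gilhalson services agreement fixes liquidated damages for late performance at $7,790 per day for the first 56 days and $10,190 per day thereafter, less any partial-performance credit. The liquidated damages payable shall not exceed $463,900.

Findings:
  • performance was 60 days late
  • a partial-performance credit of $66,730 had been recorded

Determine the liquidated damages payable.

First 56 days: 56 × $7,790 = $436,240
Remaining days: (60 − 56) × $10,190 = $40,760
Accrued per-day damages: $436,240 + $40,760 = $477,000
Less partial-performance credit: $477,000 − $66,730 = $410,270
Cap at $463,900: $410,270 is within the cap, no reduction.

$410,270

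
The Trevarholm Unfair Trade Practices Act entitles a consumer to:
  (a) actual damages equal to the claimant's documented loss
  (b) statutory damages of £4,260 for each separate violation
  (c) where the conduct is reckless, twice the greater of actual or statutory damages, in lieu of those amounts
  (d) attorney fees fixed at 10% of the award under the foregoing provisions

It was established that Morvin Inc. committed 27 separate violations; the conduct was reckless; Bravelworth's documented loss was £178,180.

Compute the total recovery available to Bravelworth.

£391,996

Statutory damages: 27 × £4,260 = £115,020
Greater of actual damages (£178,180) or statutory damages (£115,020): £178,180
Doubled: 2 × £178,180 = £356,360
Attorney fees: 10% of £356,360 = £35,636
Total recovery: £356,360 + £35,636 = £391,996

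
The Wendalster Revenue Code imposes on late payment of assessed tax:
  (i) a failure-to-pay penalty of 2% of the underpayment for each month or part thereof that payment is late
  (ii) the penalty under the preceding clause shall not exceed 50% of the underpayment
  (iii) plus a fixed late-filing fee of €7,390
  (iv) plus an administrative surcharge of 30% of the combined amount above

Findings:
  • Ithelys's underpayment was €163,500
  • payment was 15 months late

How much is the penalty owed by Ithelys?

€73,372

Accrued rate: 2% × 15 = 30%, capped at 50% → 30%
Failure-to-pay penalty: 30% of €163,500 = €49,050
Penalty before surcharge: €49,050 + €7,390 = €56,440
Administrative surcharge: 30% of €56,440 = €16,932
Total penalty: €56,440 + €16,932 = €73,372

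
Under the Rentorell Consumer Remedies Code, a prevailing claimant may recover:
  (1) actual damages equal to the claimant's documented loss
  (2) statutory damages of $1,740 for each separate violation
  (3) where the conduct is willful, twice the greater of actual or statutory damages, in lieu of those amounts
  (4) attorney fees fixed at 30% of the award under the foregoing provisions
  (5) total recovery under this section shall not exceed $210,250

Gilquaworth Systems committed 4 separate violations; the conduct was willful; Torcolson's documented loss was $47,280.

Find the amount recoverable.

$122,928

Statutory damages: 4 × $1,740 = $6,960
Greater of actual damages ($47,280) or statutory damages ($6,960): $47,280
Doubled: 2 × $47,280 = $94,560
Attorney fees: 30% of $94,560 = $28,368
Total before cap: $94,560 + $28,368 = $122,928
Cap at $210,250: $122,928 is within the cap, no reduction.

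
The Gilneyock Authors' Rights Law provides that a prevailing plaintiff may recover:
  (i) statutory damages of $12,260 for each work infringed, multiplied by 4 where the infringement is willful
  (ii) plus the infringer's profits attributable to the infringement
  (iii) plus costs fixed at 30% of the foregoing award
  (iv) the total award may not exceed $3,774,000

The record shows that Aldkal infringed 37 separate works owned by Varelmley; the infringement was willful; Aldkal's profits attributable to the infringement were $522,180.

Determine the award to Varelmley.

$3,037,658

Statutory damages: 37 × $12,260 = $453,620
Multiplied by 4: 4 × $453,620 = $1,814,480
Combined award: $1,814,480 + $522,180 = $2,336,660
Costs: 30% of $2,336,660 = $700,998
Award plus costs: $2,336,660 + $700,998 = $3,037,658
Cap at $3,774,000: $3,037,658 is within the cap, no reduction.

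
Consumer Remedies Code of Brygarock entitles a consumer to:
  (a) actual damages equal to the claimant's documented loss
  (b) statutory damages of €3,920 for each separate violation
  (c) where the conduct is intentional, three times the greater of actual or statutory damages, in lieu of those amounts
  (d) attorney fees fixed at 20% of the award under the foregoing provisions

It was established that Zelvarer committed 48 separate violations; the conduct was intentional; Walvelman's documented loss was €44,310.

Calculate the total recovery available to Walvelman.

Statutory damages: 48 × €3,920 = €188,160
Greater of actual damages (€44,310) or statutory damages (€188,160): €188,160
Trebled: 3 × €188,160 = €564,480
Attorney fees: 20% of €564,480 = €112,896
Total recovery: €564,480 + €112,896 = €677,376

€677,376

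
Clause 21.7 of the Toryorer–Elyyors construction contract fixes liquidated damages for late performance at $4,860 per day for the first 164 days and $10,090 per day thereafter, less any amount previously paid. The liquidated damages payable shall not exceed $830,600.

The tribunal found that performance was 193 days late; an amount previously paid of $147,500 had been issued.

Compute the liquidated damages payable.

First 164 days: 164 × $4,860 = $797,040
Remaining days: (193 − 164) × $10,090 = $292,610
Accrued per-day damages: $797,040 + $292,610 = $1,089,650
Less amount previously paid: $1,089,650 − $147,500 = $942,150
Cap at $830,600: $942,150 exceeds the cap → $830,600

$830,600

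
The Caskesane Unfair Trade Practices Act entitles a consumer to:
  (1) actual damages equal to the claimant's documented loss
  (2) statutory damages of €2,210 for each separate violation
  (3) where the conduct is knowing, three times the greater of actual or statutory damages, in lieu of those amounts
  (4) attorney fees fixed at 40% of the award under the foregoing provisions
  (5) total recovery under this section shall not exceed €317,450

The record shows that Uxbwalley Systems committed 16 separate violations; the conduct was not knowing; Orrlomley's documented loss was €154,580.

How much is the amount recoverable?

€265,916

Statutory damages: 16 × €2,210 = €35,360
Conduct not knowing: the in-lieu enhancement does not apply.
Actual plus statutory damages: €154,580 + €35,360 = €189,940
Attorney fees: 40% of €189,940 = €75,976
Total before cap: €189,940 + €75,976 = €265,916
Cap at €317,450: €265,916 is within the cap, no reduction.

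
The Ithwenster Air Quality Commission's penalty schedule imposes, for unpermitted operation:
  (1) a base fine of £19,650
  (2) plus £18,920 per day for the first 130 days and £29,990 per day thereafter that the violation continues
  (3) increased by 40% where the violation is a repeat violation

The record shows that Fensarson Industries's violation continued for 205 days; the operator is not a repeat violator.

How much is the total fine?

Civil penalty: £4,728,500

First 130 days: 130 × £18,920 = £2,459,600
Remaining days: (205 − 130) × £29,990 = £2,249,250
Per-day component: £2,459,600 + £2,249,250 = £4,708,850
Base plus per-day: £19,650 + £4,708,850 = £4,728,500
The operator is not a repeat violator: no 40% increase.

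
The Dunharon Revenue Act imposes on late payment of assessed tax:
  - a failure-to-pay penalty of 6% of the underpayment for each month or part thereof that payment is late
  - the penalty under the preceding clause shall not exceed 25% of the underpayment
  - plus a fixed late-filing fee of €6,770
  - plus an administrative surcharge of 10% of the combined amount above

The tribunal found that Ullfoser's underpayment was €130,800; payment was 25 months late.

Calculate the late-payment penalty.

Accrued rate: 6% × 25 = 150%, capped at 25% → 25%
Failure-to-pay penalty: 25% of €130,800 = €32,700
Penalty before surcharge: €32,700 + €6,770 = €39,470
Administrative surcharge: 10% of €39,470 = €3,947
Total penalty: €39,470 + €3,947 = €43,417

€43,417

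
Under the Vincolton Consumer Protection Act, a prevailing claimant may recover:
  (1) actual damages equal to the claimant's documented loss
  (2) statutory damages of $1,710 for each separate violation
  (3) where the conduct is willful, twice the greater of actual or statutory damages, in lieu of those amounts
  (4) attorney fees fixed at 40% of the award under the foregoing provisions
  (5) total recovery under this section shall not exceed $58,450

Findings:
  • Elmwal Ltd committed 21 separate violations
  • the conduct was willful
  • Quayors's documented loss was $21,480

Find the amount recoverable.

$58,450

Statutory damages: 21 × $1,710 = $35,910
Greater of actual damages ($21,480) or statutory damages ($35,910): $35,910
Doubled: 2 × $35,910 = $71,820
Attorney fees: 40% of $71,820 = $28,728
Total before cap: $71,820 + $28,728 = $100,548
Cap at $58,450: $100,548 exceeds the cap → $58,450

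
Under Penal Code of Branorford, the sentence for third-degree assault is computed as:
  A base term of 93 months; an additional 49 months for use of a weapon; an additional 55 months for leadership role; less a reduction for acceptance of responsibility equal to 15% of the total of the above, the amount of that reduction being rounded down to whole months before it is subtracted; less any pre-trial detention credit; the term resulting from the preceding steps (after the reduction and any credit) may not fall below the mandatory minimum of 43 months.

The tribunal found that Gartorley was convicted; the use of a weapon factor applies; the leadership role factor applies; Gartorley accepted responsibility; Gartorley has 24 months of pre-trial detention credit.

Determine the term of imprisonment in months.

Use of a weapon enhancement: +49 months
Leadership role enhancement: +55 months
Adjusted term: 93 months + 49 months + 55 months = 197 months
Acceptance of responsibility reduction: 15% of 197 months = 29 months (rounded down)
After reduction: 197 − 29 = 168 months
Less pre-trial detention credit: 168 months − 24 months = 144 months
Minimum 43 months: 144 months meets the minimum, no increase.

144 months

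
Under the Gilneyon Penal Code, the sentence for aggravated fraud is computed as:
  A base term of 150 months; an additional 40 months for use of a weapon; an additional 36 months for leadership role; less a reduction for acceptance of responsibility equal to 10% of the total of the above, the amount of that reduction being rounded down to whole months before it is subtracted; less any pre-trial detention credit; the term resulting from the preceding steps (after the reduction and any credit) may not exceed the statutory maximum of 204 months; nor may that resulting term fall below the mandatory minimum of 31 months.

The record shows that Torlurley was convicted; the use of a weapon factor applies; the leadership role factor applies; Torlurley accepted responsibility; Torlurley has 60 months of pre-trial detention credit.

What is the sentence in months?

144 months

Use of a weapon enhancement: +40 months
Leadership role enhancement: +36 months
Adjusted term: 150 months + 40 months + 36 months = 226 months
Acceptance of responsibility reduction: 10% of 226 months = 22 months (rounded down)
After reduction: 226 − 22 = 204 months
Less pre-trial detention credit: 204 months − 60 months = 144 months
Cap at 204 months: 144 months is within the cap, no reduction.
Minimum 31 months: 144 months meets the minimum, no increase.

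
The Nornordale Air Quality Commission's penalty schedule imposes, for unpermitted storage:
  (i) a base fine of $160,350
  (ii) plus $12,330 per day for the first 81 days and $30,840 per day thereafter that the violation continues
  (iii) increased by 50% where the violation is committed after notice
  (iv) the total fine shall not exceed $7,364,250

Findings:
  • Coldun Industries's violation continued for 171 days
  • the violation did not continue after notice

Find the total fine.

$3,934,680

First 81 days: 81 × $12,330 = $998,730
Remaining days: (171 − 81) × $30,840 = $2,775,600
Per-day component: $998,730 + $2,775,600 = $3,774,330
Base plus per-day: $160,350 + $3,774,330 = $3,934,680
The violation did not continue after notice: no 50% increase.
Cap at $7,364,250: $3,934,680 is within the cap, no reduction.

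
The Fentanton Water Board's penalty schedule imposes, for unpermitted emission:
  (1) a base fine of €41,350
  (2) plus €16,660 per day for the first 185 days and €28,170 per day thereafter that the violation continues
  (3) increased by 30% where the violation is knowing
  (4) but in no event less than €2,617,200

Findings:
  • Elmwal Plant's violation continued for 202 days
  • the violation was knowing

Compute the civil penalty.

First 185 days: 185 × €16,660 = €3,082,100
Remaining days: (202 − 185) × €28,170 = €478,890
Per-day component: €3,082,100 + €478,890 = €3,560,990
Base plus per-day: €41,350 + €3,560,990 = €3,602,340
Enhancement: 30% of €3,602,340 = €1,080,702
Enhanced fine: €3,602,340 + €1,080,702 = €4,683,042
Minimum €2,617,200: €4,683,042 meets the minimum, no increase.

€4,683,042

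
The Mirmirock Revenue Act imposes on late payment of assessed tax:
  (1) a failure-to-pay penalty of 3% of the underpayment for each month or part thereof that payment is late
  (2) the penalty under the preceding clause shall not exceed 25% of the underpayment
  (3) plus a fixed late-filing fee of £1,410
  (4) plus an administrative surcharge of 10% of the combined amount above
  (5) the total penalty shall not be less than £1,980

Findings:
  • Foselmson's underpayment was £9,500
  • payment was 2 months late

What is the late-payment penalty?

£2,178

Accrued rate: 3% × 2 = 6%, capped at 25% → 6%
Failure-to-pay penalty: 6% of £9,500 = £570
Penalty before surcharge: £570 + £1,410 = £1,980
Administrative surcharge: 10% of £1,980 = £198
Total penalty: £1,980 + £198 = £2,178
Minimum £1,980: £2,178 meets the minimum, no increase.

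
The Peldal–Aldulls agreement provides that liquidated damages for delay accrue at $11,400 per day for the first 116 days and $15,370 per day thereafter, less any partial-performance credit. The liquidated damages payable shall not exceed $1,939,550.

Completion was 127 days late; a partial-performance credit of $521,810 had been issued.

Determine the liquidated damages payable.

First 116 days: 116 × $11,400 = $1,322,400
Remaining days: (127 − 116) × $15,370 = $169,070
Accrued per-day damages: $1,322,400 + $169,070 = $1,491,470
Less partial-performance credit: $1,491,470 − $521,810 = $969,660
Cap at $1,939,550: $969,660 is within the cap, no reduction.

$969,660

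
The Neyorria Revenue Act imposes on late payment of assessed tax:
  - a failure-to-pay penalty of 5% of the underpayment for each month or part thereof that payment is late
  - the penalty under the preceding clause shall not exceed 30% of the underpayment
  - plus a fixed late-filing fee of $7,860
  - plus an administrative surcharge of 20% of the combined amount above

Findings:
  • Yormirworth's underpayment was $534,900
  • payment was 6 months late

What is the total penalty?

Accrued rate: 5% × 6 = 30%, capped at 30% → 30%
Failure-to-pay penalty: 30% of $534,900 = $160,470
Penalty before surcharge: $160,470 + $7,860 = $168,330
Administrative surcharge: 20% of $168,330 = $33,666
Total penalty: $168,330 + $33,666 = $201,996

Penalty: $201,996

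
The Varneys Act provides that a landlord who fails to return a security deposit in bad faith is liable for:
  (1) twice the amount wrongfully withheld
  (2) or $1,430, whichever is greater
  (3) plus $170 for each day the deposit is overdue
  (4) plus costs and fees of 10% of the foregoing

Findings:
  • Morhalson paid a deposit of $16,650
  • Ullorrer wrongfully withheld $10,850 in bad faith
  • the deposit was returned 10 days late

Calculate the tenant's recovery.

Doubled: 2 × $10,850 = $21,700
Minimum $1,430: $21,700 meets the minimum, no increase.
Late-return penalty: 10 × $170 = $1,700
Damages plus late penalty: $21,700 + $1,700 = $23,400
Costs and fees: 10% of $23,400 = $2,340
Total recovery: $23,400 + $2,340 = $25,740

$25,740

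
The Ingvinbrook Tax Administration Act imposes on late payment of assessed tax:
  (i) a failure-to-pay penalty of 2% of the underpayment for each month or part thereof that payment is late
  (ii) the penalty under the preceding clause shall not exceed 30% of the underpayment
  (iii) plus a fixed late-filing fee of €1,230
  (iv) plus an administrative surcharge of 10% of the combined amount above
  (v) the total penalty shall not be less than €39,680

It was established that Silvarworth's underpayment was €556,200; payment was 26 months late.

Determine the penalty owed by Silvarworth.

€184,899

Accrued rate: 2% × 26 = 52%, capped at 30% → 30%
Failure-to-pay penalty: 30% of €556,200 = €166,860
Penalty before surcharge: €166,860 + €1,230 = €168,090
Administrative surcharge: 10% of €168,090 = €16,809
Total penalty: €168,090 + €16,809 = €184,899
Minimum €39,680: €184,899 meets the minimum, no increase.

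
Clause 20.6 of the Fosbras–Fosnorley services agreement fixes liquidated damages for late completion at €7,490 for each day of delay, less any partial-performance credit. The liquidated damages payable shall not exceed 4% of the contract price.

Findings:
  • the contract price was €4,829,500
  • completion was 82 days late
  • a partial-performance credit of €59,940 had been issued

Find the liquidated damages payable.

Per-day damages: 82 × €7,490 = €614,180
Less partial-performance credit: €614,180 − €59,940 = €554,240
Cap: 4% of €4,829,500 = €193,180
Cap at €193,180: €554,240 exceeds the cap → €193,180

€193,180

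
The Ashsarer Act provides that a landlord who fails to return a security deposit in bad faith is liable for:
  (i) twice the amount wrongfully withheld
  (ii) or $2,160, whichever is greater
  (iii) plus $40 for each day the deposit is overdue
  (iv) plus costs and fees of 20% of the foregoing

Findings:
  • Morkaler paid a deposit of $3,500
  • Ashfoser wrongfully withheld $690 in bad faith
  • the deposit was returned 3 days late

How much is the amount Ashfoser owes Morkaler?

$2,736

Doubled: 2 × $690 = $1,380
Minimum $2,160: $1,380 is below the minimum → $2,160
Late-return penalty: 3 × $40 = $120
Damages plus late penalty: $2,160 + $120 = $2,280
Costs and fees: 20% of $2,280 = $456
Total recovery: $2,280 + $456 = $2,736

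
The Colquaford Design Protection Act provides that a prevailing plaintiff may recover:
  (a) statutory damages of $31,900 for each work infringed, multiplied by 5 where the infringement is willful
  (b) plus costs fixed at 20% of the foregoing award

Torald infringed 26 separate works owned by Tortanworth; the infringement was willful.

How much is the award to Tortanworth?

Statutory damages: 26 × $31,900 = $829,400
Multiplied by 5: 5 × $829,400 = $4,147,000
Costs: 20% of $4,147,000 = $829,400
Award plus costs: $4,147,000 + $829,400 = $4,976,400

Award: $4,976,400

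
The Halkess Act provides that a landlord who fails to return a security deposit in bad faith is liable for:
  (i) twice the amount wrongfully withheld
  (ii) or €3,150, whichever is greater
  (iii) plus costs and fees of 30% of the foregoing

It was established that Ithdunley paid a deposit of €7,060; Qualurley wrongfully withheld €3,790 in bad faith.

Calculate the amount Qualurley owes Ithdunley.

Doubled: 2 × €3,790 = €7,580
Minimum €3,150: €7,580 meets the minimum, no increase.
Costs and fees: 30% of €7,580 = €2,274
Total recovery: €7,580 + €2,274 = €9,854

Recovery: €9,854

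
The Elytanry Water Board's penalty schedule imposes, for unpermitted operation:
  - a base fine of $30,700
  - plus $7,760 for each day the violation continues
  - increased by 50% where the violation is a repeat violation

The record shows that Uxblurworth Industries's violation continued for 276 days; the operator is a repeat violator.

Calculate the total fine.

Per-day component: 276 × $7,760 = $2,141,760
Base plus per-day: $30,700 + $2,141,760 = $2,172,460
Enhancement: 50% of $2,172,460 = $1,086,230
Enhanced fine: $2,172,460 + $1,086,230 = $3,258,690

$3,258,690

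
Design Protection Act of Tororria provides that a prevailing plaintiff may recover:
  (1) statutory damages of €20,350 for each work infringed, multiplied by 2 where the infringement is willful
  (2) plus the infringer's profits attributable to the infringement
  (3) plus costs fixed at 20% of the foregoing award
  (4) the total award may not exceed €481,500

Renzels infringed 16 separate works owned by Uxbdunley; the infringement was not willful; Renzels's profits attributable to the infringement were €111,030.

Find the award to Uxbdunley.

€481,500

Statutory damages: 16 × €20,350 = €325,600
Infringement not willful: no ×2 enhancement.
Combined award: €325,600 + €111,030 = €436,630
Costs: 20% of €436,630 = €87,326
Award plus costs: €436,630 + €87,326 = €523,956
Cap at €481,500: €523,956 exceeds the cap → €481,500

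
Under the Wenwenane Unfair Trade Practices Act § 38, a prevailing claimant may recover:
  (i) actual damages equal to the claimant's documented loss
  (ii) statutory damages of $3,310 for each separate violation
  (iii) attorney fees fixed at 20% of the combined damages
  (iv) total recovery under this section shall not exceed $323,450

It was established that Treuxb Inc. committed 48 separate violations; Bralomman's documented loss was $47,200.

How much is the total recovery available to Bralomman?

Total recovery: $247,296

Statutory damages: 48 × $3,310 = $158,880
Combined damages: $47,200 + $158,880 = $206,080
Attorney fees: 20% of $206,080 = $41,216
Total before cap: $206,080 + $41,216 = $247,296
Cap at $323,450: $247,296 is within the cap, no reduction.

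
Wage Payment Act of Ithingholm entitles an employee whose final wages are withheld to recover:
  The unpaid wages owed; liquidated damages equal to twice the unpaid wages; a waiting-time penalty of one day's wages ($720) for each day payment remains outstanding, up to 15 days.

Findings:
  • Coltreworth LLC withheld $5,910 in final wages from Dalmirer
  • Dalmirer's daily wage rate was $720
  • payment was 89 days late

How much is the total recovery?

Doubled: 2 × $5,910 = $11,820
Penalty days: min(89, 15) = 15
Waiting-time penalty: 15 × $720 = $10,800
Total award: $5,910 + $11,820 + $10,800 = $28,530

$28,530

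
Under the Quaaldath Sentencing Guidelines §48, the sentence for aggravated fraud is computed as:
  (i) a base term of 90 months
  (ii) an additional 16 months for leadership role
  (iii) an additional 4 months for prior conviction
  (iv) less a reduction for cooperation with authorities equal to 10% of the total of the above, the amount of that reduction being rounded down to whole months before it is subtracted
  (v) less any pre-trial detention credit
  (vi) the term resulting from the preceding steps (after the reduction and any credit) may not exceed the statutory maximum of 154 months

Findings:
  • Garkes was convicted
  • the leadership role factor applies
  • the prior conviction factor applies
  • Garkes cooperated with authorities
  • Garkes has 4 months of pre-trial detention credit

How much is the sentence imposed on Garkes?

Leadership role enhancement: +16 months
Prior conviction enhancement: +4 months
Adjusted term: 90 months + 16 months + 4 months = 110 months
Cooperation with authorities reduction: 10% of 110 months = 11 months (rounded down)
After reduction: 110 − 11 = 99 months
Less pre-trial detention credit: 99 months − 4 months = 95 months
Cap at 154 months: 95 months is within the cap, no reduction.

95 months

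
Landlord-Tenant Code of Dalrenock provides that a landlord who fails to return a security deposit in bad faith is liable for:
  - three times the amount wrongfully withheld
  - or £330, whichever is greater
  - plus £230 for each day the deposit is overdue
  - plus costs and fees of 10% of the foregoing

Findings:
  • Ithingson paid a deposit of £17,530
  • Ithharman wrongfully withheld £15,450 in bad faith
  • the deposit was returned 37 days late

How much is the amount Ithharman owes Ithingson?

£60,346

Trebled: 3 × £15,450 = £46,350
Minimum £330: £46,350 meets the minimum, no increase.
Late-return penalty: 37 × £230 = £8,510
Damages plus late penalty: £46,350 + £8,510 = £54,860
Costs and fees: 10% of £54,860 = £5,486
Total recovery: £54,860 + £5,486 = £60,346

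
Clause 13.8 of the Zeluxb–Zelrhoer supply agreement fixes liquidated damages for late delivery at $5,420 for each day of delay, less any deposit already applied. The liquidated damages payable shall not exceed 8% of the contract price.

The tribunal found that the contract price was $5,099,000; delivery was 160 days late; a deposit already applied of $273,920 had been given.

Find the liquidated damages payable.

Per-day damages: 160 × $5,420 = $867,200
Less deposit already applied: $867,200 − $273,920 = $593,280
Cap: 8% of $5,099,000 = $407,920
Cap at $407,920: $593,280 exceeds the cap → $407,920

$407,920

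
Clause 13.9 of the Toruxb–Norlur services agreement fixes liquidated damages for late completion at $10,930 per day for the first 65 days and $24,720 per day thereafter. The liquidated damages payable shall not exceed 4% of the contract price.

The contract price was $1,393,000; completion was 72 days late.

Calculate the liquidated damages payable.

First 65 days: 65 × $10,930 = $710,450
Remaining days: (72 − 65) × $24,720 = $173,040
Accrued per-day damages: $710,450 + $173,040 = $883,490
Cap: 4% of $1,393,000 = $55,720
Cap at $55,720: $883,490 exceeds the cap → $55,720

$55,720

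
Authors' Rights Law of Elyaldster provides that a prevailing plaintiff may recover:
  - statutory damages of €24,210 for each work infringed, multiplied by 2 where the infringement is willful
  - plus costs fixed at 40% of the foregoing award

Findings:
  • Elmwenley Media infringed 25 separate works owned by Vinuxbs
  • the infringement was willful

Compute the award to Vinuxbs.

€1,694,700

Statutory damages: 25 × €24,210 = €605,250
Doubled: 2 × €605,250 = €1,210,500
Costs: 40% of €1,210,500 = €484,200
Award plus costs: €1,210,500 + €484,200 = €1,694,700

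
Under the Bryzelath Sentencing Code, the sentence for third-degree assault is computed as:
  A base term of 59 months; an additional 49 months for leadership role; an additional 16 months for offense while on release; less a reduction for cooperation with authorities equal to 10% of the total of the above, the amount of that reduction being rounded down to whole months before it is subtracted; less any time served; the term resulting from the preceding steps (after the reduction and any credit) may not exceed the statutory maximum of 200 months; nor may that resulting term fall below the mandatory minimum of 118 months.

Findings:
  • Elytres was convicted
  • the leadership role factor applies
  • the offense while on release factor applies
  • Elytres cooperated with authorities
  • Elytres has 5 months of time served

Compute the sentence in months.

118 months

Leadership role enhancement: +49 months
Offense while on release enhancement: +16 months
Adjusted term: 59 months + 49 months + 16 months = 124 months
Cooperation with authorities reduction: 10% of 124 months = 12 months (rounded down)
After reduction: 124 − 12 = 112 months
Less time served: 112 months − 5 months = 107 months
Cap at 200 months: 107 months is within the cap, no reduction.
Minimum 118 months: 107 months is below the minimum → 118 months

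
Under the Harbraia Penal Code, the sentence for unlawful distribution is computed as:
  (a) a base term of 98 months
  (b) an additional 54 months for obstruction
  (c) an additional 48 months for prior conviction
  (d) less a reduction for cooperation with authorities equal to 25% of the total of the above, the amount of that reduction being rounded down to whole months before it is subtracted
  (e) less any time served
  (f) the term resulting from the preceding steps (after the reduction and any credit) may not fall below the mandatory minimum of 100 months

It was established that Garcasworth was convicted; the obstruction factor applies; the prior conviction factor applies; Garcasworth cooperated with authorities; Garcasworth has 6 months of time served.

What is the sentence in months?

Obstruction enhancement: +54 months
Prior conviction enhancement: +48 months
Adjusted term: 98 months + 54 months + 48 months = 200 months
Cooperation with authorities reduction: 25% of 200 months = 50 months (rounded down)
After reduction: 200 − 50 = 150 months
Less time served: 150 months − 6 months = 144 months
Minimum 100 months: 144 months meets the minimum, no increase.

Sentence: 144 months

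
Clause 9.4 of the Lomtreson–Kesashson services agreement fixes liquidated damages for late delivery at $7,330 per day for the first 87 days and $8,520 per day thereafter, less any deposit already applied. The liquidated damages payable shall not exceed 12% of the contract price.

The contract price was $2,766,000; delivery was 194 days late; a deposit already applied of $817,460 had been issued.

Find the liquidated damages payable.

$331,920

First 87 days: 87 × $7,330 = $637,710
Remaining days: (194 − 87) × $8,520 = $911,640
Accrued per-day damages: $637,710 + $911,640 = $1,549,350
Less deposit already applied: $1,549,350 − $817,460 = $731,890
Cap: 12% of $2,766,000 = $331,920
Cap at $331,920: $731,890 exceeds the cap → $331,920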